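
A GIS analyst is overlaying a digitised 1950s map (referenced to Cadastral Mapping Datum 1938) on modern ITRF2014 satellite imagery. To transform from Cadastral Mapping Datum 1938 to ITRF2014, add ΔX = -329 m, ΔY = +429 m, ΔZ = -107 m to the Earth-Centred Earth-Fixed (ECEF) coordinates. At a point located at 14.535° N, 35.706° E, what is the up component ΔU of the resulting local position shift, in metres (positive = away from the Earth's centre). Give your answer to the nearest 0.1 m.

At φ = 14.535°, λ = 35.706°: sin φ = 0.250971, cos φ = 0.967995, sin λ = 0.583626, cos λ = 0.812022.
ΔU = cos φ cos λ·ΔX + cos φ sin λ·ΔY + sin φ·ΔZ = (0.967995)(0.812022)(-329) + (0.967995)(0.583626)(429) + (0.250971)(-107) = -43.10 m.

ΔU = -43.1 m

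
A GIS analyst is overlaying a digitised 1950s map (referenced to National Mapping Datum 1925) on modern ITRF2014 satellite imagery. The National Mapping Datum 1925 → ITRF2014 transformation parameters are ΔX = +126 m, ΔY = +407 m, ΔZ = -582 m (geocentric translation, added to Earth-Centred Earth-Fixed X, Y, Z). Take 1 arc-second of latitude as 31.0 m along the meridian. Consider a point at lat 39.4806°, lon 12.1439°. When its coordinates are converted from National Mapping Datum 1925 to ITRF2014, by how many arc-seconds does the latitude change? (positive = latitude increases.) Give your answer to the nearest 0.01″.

Δφ = -18.77″

sin φ = 0.635817, cos φ = 0.771840, sin λ = 0.210368, cos λ = 0.977622.
North component: ΔN = −sin φ cos λ·ΔX − sin φ sin λ·ΔY + cos φ·ΔZ = −(0.635817)(0.977622)(126) − (0.635817)(0.210368)(407) + (0.771840)(-582) = -581.97 m.
1° of latitude spans 3600 × 31.00 = 111600 m, so Δφ = -581.97 / 111600 × 3600 = -18.773″.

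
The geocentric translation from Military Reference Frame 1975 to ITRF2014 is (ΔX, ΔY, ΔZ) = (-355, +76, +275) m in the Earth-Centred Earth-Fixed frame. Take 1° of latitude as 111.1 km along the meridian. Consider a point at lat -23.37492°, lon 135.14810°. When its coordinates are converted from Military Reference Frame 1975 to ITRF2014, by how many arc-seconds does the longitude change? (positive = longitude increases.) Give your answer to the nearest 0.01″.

Δλ = 6.94″

sin φ = -0.396746, cos φ = 0.917928, sin λ = 0.705277, cos λ = -0.708932.
East component: ΔE = −sin λ·ΔX + cos λ·ΔY = −(0.705277)(-355) + (-0.708932)(76) = 196.49 m.
1° of latitude spans 111100 m; at latitude φ, 1° of longitude spans that × cos φ = 101981.8 m, so Δλ = 196.49 / 101981.8 × 3600 = 6.936″.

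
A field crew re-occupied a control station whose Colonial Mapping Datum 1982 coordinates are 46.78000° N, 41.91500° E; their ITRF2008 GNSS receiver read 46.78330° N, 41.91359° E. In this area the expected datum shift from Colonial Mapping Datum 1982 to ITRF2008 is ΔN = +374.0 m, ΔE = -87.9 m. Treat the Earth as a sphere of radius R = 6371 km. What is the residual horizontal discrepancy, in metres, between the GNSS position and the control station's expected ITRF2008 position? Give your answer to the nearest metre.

21 m

Observed coordinate differences: Δφ = +0.00330°, Δλ = -0.00141°.
Converting to metres (1° lat = 111195 m, cos φ = 0.684802): observed ΔN = 366.9 m, observed ΔE = -107.4 m.
Subtracting the expected shift leaves a residual of 366.9 − (374.0) = -7.1 m north and -107.4 − (-87.9) = -19.5 m east.
Residual distance = √((-7.1)² + (-19.5)²) = 20.7 m.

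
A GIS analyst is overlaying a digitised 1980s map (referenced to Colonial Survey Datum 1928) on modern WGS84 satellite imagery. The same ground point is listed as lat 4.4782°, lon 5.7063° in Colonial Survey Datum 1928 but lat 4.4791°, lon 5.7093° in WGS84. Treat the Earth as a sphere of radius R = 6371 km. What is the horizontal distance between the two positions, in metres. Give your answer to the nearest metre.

Δφ = 4.4791° − 4.4782° = +0.0009°; Δλ = 5.7093° − 5.7063° = +0.0030°.
1° along a meridian = πR/180 = 111195 m.
ΔN = Δφ × 111195 = 100.1 m; ΔE = Δλ × 111195 × cos(4.4782°) = +0.0030 × 111195 × 0.996947 = 332.6 m.
Distance = √(ΔE² + ΔN²) = √(332.6² + 100.1²) = 347.3 m.

347 m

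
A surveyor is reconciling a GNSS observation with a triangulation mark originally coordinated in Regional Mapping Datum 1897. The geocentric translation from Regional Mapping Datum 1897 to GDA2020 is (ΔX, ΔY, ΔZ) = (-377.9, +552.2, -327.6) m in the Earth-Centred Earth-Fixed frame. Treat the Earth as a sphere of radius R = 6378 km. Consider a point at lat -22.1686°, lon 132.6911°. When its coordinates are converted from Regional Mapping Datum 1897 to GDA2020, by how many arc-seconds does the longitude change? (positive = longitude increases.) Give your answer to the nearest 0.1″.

Δλ = -3.4″

sin φ = -0.377333, cos φ = 0.926078, sin λ = 0.735020, cos λ = -0.678046.
East component: ΔE = −sin λ·ΔX + cos λ·ΔY = −(0.735020)(-377.9) + (-0.678046)(552.2) = -96.65 m.
1° of latitude spans πR/180 = 111317 m; at latitude φ, 1° of longitude spans that × cos φ = 103088.3 m, so Δλ = -96.65 / 103088.3 × 3600 = -3.375″.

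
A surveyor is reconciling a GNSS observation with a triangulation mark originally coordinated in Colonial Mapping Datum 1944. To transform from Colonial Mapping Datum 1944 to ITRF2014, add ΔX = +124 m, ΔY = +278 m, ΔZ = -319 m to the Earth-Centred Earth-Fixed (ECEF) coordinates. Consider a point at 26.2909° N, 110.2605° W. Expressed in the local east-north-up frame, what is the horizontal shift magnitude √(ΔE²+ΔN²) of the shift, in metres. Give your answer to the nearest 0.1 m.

152.8 m

The local east axis at (φ, λ) is (−sin λ, cos λ, 0), so ΔE = −sin(-110.2605°)·124 + cos(-110.2605°)·278 = 20.06 m.
The local north axis is (−sin φ cos λ, −sin φ sin λ, cos φ), giving ΔN = 19.019 + 115.516 − 286.002 = -151.47 m.
Horizontal magnitude = √(ΔE² + ΔN²) = √(20.06² + (-151.47)²) = 152.79 m.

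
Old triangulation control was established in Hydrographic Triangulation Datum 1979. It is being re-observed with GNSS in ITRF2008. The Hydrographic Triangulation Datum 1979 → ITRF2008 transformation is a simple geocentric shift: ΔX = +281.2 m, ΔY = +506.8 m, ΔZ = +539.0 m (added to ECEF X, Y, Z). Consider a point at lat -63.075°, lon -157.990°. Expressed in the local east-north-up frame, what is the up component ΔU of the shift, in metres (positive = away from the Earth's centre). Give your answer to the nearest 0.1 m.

ΔU = -684.6 m

The local up (radial) axis is (cos φ cos λ, cos φ sin λ, sin φ), giving ΔU = -118.054 − 86.006 − 480.572 = -684.63 m.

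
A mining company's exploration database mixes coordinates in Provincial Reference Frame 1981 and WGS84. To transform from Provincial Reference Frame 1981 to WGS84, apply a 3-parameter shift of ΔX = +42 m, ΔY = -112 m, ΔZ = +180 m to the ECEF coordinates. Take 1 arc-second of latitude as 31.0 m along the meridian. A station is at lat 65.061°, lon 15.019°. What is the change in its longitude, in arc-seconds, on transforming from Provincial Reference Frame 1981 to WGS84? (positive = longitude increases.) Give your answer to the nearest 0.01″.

Δλ = -9.11″

sin φ = 0.906757, cos φ = 0.421653, sin λ = 0.259139, cos λ = 0.965840.
East component: ΔE = −sin λ·ΔX + cos λ·ΔY = −(0.259139)(42) + (0.965840)(-112) = -119.06 m.
1° of latitude spans 3600 × 31.00 = 111600 m; at latitude φ, 1° of longitude spans that × cos φ = 47056.5 m, so Δλ = -119.06 / 47056.5 × 3600 = -9.108″.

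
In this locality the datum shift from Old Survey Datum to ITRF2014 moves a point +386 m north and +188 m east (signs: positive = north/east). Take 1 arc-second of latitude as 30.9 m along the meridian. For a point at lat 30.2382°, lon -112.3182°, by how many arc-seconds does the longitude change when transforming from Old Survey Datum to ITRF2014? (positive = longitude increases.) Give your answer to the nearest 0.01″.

At latitude 30.2382°, cos φ = 0.863939.
1″ of longitude at this latitude = 30.90 × cos φ = 26.6957 m, so Δλ = 188.0 / 26.6957 = 7.042″.

Δλ = 7.04″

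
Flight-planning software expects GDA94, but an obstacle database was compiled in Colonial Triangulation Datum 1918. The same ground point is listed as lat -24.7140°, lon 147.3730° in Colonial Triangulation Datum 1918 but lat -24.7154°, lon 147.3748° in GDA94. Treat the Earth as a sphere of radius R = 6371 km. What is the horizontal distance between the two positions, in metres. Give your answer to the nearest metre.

Δφ = -24.7154° − -24.7140° = -0.0014°; Δλ = 147.3748° − 147.3730° = +0.0018°.
1° along a meridian = πR/180 = 111195 m.
ΔN = Δφ × 111195 = -155.7 m; ΔE = Δλ × 111195 × cos(-24.7140°) = +0.0018 × 111195 × 0.908406 = 181.8 m.
Distance = √(ΔE² + ΔN²) = √(181.8² + (-155.7)²) = 239.4 m.

239 m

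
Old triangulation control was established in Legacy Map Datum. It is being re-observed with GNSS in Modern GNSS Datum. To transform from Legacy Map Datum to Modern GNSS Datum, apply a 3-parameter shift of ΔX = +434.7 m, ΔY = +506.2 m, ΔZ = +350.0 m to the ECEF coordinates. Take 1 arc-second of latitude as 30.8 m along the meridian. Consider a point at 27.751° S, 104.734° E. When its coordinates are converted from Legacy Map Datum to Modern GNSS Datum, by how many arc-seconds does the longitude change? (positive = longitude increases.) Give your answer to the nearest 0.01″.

sin φ = -0.465630, cos φ = 0.884980, sin λ = 0.967117, cos λ = -0.254332.
East component: ΔE = −sin λ·ΔX + cos λ·ΔY = −(0.967117)(434.7) + (-0.254332)(506.2) = -549.15 m.
1° of latitude spans 3600 × 30.80 = 110880 m; at latitude φ, 1° of longitude spans that × cos φ = 98126.5 m, so Δλ = -549.15 / 98126.5 × 3600 = -20.147″.

Δλ = -20.15″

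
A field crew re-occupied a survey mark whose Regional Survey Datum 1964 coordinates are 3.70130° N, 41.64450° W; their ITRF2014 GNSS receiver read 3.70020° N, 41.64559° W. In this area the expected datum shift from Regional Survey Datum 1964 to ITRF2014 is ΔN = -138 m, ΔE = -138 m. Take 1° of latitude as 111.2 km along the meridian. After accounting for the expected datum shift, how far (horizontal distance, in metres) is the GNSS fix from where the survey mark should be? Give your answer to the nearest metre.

Observed coordinate differences: Δφ = -0.00110°, Δλ = -0.00109°.
Converting to metres (1° lat = 111200 m, cos φ = 0.997914): observed ΔN = -122.3 m, observed ΔE = -121.0 m.
Subtracting the expected shift leaves a residual of -122.3 − (-138) = 15.7 m north and -121.0 − (-138) = 17.0 m east.
Residual distance = √(15.7² + 17.0²) = 23.2 m.

23 m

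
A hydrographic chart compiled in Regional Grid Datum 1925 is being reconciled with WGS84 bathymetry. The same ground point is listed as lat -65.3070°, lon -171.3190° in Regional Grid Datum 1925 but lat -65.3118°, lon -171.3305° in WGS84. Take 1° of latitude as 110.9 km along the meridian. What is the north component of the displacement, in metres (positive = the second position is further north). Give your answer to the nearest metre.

Δφ = -65.3118° − -65.3070° = -0.0048°; Δλ = -171.3305° − -171.3190° = -0.0115°.
ΔN = Δφ × 110900 = -532.3 m; ΔE = Δλ × 110900 × cos(-65.3070°) = -0.0115 × 110900 × 0.417756 = -532.8 m.

ΔN = -532 m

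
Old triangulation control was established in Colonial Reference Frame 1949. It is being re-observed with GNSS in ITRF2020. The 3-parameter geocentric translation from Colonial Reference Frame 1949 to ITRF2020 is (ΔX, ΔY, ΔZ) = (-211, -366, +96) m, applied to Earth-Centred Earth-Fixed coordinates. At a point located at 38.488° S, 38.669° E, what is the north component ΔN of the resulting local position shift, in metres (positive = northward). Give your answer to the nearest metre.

ΔN = -170 m

The local north axis is (−sin φ cos λ, −sin φ sin λ, cos φ), giving ΔN = -102.527 − 142.322 + 75.143 = -169.71 m.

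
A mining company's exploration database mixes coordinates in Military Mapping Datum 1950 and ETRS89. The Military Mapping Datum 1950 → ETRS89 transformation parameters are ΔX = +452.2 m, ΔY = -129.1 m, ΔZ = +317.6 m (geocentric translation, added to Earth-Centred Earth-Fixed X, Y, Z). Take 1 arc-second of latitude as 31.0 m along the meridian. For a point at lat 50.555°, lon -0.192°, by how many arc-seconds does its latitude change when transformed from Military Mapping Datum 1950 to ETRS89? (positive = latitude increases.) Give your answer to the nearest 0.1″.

Δφ = -4.8″

sin φ = 0.772235, cos φ = 0.635337, sin λ = -0.003351, cos λ = 0.999994.
North component: ΔN = −sin φ cos λ·ΔX − sin φ sin λ·ΔY + cos φ·ΔZ = −(0.772235)(0.999994)(452.2) − (0.772235)(-0.003351)(-129.1) + (0.635337)(317.6) = -147.75 m.
1° of latitude spans 3600 × 31.00 = 111600 m, so Δφ = -147.75 / 111600 × 3600 = -4.766″.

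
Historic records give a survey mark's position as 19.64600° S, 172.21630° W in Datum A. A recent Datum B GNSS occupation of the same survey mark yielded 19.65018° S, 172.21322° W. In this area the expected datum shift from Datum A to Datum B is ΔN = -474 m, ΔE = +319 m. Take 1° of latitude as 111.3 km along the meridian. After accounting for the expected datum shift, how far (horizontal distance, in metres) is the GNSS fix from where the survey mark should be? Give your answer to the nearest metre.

Observed coordinate differences: Δφ = -0.00418°, Δλ = +0.00308°.
Converting to metres (1° lat = 111300 m, cos φ = 0.941788): observed ΔN = -465.2 m, observed ΔE = 322.8 m.
Subtracting the expected shift leaves a residual of -465.2 − (-474) = 8.8 m north and 322.8 − (319) = 3.8 m east.
Residual distance = √(8.8² + 3.8²) = 9.6 m.

10 m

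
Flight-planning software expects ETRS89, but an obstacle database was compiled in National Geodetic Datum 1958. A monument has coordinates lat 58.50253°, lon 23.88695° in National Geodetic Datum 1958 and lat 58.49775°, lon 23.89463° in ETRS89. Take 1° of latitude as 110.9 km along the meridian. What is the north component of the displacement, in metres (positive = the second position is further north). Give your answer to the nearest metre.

ΔN = -530 m

Δφ = 58.49775° − 58.50253° = -0.00478°; Δλ = 23.89463° − 23.88695° = +0.00768°.
ΔN = Δφ × 110900 = -530.1 m; ΔE = Δλ × 110900 × cos(58.50253°) = +0.00768 × 110900 × 0.522461 = 445.0 m.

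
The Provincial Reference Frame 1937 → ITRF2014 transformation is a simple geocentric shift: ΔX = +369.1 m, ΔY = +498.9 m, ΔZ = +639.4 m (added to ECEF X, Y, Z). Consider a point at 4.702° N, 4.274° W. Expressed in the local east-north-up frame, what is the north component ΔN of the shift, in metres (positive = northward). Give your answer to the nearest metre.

At φ = 4.702°, λ = -4.274°: sin φ = 0.081973, cos φ = 0.996635, sin λ = -0.074526, cos λ = 0.997219.
ΔN = −sin φ cos λ·ΔX − sin φ sin λ·ΔY + cos φ·ΔZ = −(0.081973)(0.997219)(369.1) − (0.081973)(-0.074526)(498.9) + (0.996635)(639.4) = 610.12 m.

ΔN = 610 m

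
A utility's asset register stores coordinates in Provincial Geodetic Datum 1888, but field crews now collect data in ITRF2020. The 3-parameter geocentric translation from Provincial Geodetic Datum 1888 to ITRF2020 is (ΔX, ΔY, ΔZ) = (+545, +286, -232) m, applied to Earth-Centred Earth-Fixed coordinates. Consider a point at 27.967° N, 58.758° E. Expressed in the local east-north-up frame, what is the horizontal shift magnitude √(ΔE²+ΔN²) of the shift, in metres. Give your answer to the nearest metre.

553 m

The local east axis at (φ, λ) is (−sin λ, cos λ, 0), so ΔE = −sin(58.758°)·545 + cos(58.758°)·286 = -317.63 m.
The local north axis is (−sin φ cos λ, −sin φ sin λ, cos φ), giving ΔN = -132.560 − 114.673 − 204.907 = -452.14 m.
Horizontal magnitude = √(ΔE² + ΔN²) = √((-317.63)² + (-452.14)²) = 552.56 m.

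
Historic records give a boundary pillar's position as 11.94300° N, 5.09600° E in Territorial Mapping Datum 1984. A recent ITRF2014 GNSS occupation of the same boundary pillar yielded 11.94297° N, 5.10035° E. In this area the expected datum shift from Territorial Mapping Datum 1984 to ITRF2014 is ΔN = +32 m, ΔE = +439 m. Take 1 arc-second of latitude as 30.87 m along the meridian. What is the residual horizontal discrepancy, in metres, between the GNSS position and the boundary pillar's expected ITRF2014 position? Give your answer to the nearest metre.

Observed coordinate differences: Δφ = -0.00003°, Δλ = +0.00435°.
Converting to metres (1° lat = 111132 m, cos φ = 0.978354): observed ΔN = -3.3 m, observed ΔE = 473.0 m.
Subtracting the expected shift leaves a residual of -3.3 − (32) = -35.3 m north and 473.0 − (439) = 34.0 m east.
Residual distance = √((-35.3)² + 34.0²) = 49.0 m.

49 m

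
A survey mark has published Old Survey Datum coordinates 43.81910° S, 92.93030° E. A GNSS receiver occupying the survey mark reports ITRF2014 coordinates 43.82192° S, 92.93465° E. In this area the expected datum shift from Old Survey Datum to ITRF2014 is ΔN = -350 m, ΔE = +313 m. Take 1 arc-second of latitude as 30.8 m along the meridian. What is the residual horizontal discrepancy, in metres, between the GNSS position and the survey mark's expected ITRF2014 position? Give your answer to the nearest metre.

Observed coordinate differences: Δφ = -0.00282°, Δλ = +0.00435°.
Converting to metres (1° lat = 110880 m, cos φ = 0.721529): observed ΔN = -312.7 m, observed ΔE = 348.0 m.
Subtracting the expected shift leaves a residual of -312.7 − (-350) = 37.3 m north and 348.0 − (313) = 35.0 m east.
Residual distance = √(37.3² + 35.0²) = 51.2 m.

51 m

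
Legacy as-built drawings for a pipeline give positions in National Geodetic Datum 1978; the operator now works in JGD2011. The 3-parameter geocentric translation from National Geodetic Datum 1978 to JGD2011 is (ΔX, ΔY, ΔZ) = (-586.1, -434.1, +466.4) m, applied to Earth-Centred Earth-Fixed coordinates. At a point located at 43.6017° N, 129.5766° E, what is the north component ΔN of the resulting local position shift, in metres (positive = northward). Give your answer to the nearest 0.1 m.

ΔN = 311.0 m

At φ = 43.6017°, λ = 129.5766°: sin φ = 0.689641, cos φ = 0.724151, sin λ = 0.770774, cos λ = -0.637109.
ΔN = −sin φ cos λ·ΔX − sin φ sin λ·ΔY + cos φ·ΔZ = −(0.689641)(-0.637109)(-586.1) − (0.689641)(0.770774)(-434.1) + (0.724151)(466.4) = 310.97 m.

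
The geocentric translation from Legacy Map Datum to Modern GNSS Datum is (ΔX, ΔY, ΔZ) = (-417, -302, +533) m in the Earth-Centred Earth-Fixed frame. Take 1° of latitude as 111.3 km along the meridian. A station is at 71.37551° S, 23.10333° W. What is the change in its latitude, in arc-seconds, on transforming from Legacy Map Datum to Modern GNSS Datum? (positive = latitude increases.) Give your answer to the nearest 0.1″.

Δφ = -2.6″

sin φ = -0.947632, cos φ = 0.319364, sin λ = -0.392391, cos λ = 0.919799.
North component: ΔN = −sin φ cos λ·ΔX − sin φ sin λ·ΔY + cos φ·ΔZ = −(-0.947632)(0.919799)(-417) − (-0.947632)(-0.392391)(-302) + (0.319364)(533) = -80.95 m.
1° of latitude spans 111300 m, so Δφ = -80.95 / 111300 × 3600 = -2.618″.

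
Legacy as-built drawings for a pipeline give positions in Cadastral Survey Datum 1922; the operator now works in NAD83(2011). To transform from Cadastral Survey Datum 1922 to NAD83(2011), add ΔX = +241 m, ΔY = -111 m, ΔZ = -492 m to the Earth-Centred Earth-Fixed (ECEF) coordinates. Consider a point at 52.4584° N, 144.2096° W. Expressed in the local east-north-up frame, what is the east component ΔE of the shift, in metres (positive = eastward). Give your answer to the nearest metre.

ΔE = 231 m

At φ = 52.4584°, λ = -144.2096°: sin φ = 0.792911, cos φ = 0.609337, sin λ = -0.584822, cos λ = -0.811162.
ΔE = −sin λ·ΔX + cos λ·ΔY = −(-0.584822)·(241) + (-0.811162)·(-111) = 230.98 m.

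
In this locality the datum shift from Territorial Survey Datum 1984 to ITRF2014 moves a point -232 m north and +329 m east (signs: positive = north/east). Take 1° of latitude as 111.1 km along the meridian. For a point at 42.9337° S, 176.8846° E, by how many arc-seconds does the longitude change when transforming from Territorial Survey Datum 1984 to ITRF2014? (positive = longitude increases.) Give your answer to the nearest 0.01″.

At latitude -42.9337°, cos φ = 0.732142.
1° of longitude at this latitude = 111.1 × cos φ = 81.34 km, so Δλ = 329.0 / 81341.0 = 0.0040447° = 14.561″.

Δλ = 14.56″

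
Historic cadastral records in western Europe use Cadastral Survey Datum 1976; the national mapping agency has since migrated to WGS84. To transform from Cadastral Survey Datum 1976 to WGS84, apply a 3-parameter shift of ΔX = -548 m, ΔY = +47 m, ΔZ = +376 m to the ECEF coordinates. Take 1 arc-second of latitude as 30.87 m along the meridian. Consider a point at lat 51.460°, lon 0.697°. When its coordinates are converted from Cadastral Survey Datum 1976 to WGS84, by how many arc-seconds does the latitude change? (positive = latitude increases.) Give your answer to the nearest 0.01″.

sin φ = 0.782173, cos φ = 0.623061, sin λ = 0.012165, cos λ = 0.999926.
North component: ΔN = −sin φ cos λ·ΔX − sin φ sin λ·ΔY + cos φ·ΔZ = −(0.782173)(0.999926)(-548) − (0.782173)(0.012165)(47) + (0.623061)(376) = 662.42 m.
1° of latitude spans 3600 × 30.87 = 111132 m, so Δφ = 662.42 / 111132 × 3600 = 21.458″.

Δφ = 21.46″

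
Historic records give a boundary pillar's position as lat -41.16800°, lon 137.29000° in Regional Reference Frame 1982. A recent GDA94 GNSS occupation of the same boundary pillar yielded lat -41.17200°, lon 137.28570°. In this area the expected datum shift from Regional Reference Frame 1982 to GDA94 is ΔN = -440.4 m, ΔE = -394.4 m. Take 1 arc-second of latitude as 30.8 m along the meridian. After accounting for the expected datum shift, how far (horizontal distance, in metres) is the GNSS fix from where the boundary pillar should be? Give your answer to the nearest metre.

36 m

Observed coordinate differences: Δφ = -0.00400°, Δλ = -0.00430°.
Converting to metres (1° lat = 110880 m, cos φ = 0.752783): observed ΔN = -443.5 m, observed ΔE = -358.9 m.
Subtracting the expected shift leaves a residual of -443.5 − (-440.4) = -3.1 m north and -358.9 − (-394.4) = 35.5 m east.
Residual distance = √((-3.1)² + 35.5²) = 35.6 m.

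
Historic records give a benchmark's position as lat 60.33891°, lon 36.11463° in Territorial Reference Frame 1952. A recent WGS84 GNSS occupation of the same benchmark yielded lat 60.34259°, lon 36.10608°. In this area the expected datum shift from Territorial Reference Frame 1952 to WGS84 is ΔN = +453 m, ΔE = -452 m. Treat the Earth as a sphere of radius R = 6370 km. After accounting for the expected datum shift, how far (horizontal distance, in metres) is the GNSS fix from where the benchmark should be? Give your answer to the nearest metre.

Observed coordinate differences: Δφ = +0.00368°, Δλ = -0.00855°.
Converting to metres (1° lat = 111177 m, cos φ = 0.494869): observed ΔN = 409.1 m, observed ΔE = -470.4 m.
Subtracting the expected shift leaves a residual of 409.1 − (453) = -43.9 m north and -470.4 − (-452) = -18.4 m east.
Residual distance = √((-43.9)² + (-18.4)²) = 47.6 m.

48 m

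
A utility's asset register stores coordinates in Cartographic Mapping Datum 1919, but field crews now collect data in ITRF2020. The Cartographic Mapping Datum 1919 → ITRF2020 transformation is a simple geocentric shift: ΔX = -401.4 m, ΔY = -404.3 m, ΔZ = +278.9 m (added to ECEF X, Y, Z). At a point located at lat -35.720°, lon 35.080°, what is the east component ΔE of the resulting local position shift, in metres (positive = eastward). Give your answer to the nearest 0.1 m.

ΔE = -100.2 m

At φ = -35.720°, λ = 35.080°: sin φ = -0.583825, cos φ = 0.811880, sin λ = 0.574720, cos λ = 0.818350.
ΔE = −sin λ·ΔX + cos λ·ΔY = −(0.574720)·(-401.4) + (0.818350)·(-404.3) = -100.17 m.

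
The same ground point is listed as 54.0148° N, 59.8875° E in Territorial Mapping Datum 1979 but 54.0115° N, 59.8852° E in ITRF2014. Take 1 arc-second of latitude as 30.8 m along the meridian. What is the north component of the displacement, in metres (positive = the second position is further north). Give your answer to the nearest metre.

Δφ = 54.0115° − 54.0148° = -0.0033°; Δλ = 59.8852° − 59.8875° = -0.0023°.
1° of latitude = 3600 × 30.80 = 110880 m.
ΔN = Δφ × 110880 = -365.9 m; ΔE = Δλ × 110880 × cos(54.0148°) = -0.0023 × 110880 × 0.587576 = -149.8 m.

ΔN = -366 m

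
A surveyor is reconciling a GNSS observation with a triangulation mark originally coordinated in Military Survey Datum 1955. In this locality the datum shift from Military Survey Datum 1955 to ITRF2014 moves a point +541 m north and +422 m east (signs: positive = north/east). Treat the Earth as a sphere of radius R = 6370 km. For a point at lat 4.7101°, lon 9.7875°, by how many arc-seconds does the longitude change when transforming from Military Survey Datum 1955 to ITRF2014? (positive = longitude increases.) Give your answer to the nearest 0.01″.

At latitude 4.7101°, cos φ = 0.996623.
One radian of longitude at latitude φ spans R cos φ, so Δλ = ΔE / (R cos φ) = 422.0 / (6370000 × 0.996623) = 6.6473e-05 rad = 13.711″.

Δλ = 13.71″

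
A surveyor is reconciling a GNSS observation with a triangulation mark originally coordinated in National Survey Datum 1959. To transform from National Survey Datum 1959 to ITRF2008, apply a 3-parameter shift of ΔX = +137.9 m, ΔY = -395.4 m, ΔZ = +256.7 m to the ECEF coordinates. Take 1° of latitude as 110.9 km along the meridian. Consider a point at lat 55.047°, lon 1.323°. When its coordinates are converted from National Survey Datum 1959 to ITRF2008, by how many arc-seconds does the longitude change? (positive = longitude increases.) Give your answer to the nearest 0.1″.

sin φ = 0.819622, cos φ = 0.572904, sin λ = 0.023089, cos λ = 0.999733.
East component: ΔE = −sin λ·ΔX + cos λ·ΔY = −(0.023089)(137.9) + (0.999733)(-395.4) = -398.48 m.
1° of latitude spans 110900 m; at latitude φ, 1° of longitude spans that × cos φ = 63535.1 m, so Δλ = -398.48 / 63535.1 × 3600 = -22.578″.

Δλ = -22.6″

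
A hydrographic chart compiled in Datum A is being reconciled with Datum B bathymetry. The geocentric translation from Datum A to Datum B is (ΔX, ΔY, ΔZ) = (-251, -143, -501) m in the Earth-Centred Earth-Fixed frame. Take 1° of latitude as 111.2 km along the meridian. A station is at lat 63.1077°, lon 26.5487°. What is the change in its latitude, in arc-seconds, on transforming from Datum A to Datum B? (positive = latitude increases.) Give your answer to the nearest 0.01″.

Δφ = 0.99″

sin φ = 0.891858, cos φ = 0.452315, sin λ = 0.446958, cos λ = 0.894555.
North component: ΔN = −sin φ cos λ·ΔX − sin φ sin λ·ΔY + cos φ·ΔZ = −(0.891858)(0.894555)(-251) − (0.891858)(0.446958)(-143) + (0.452315)(-501) = 30.65 m.
1° of latitude spans 111200 m, so Δφ = 30.65 / 111200 × 3600 = 0.992″.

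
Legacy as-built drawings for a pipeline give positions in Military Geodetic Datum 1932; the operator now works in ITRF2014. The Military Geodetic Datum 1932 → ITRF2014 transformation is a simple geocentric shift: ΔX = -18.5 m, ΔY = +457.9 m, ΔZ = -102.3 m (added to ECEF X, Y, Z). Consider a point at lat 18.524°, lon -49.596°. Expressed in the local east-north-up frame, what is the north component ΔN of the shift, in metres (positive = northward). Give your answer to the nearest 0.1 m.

At φ = 18.524°, λ = -49.596°: sin φ = 0.317702, cos φ = 0.948191, sin λ = -0.761493, cos λ = 0.648173.
ΔN = −sin φ cos λ·ΔX − sin φ sin λ·ΔY + cos φ·ΔZ = −(0.317702)(0.648173)(-18.5) − (0.317702)(-0.761493)(457.9) + (0.948191)(-102.3) = 17.59 m.

ΔN = 17.6 m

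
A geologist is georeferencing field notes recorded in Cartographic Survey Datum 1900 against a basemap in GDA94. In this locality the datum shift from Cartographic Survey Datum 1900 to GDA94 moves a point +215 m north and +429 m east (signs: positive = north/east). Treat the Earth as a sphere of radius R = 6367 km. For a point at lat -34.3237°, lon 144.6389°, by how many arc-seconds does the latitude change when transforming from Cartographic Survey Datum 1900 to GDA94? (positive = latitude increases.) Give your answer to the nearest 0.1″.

Δφ = 7.0″

On a sphere of radius R, 1 rad of latitude = R, so Δφ = ΔN / R = 215.0 / 6367000 = 3.3768e-05 rad = 6.965″.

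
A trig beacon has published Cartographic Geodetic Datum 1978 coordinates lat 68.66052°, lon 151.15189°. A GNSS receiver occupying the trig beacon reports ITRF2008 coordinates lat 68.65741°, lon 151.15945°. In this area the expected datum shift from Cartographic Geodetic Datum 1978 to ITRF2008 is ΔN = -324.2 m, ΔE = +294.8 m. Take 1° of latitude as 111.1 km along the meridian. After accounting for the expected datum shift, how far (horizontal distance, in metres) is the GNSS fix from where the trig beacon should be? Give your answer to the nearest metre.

24 m

Observed coordinate differences: Δφ = -0.00311°, Δλ = +0.00756°.
Converting to metres (1° lat = 111100 m, cos φ = 0.363893): observed ΔN = -345.5 m, observed ΔE = 305.6 m.
Subtracting the expected shift leaves a residual of -345.5 − (-324.2) = -21.3 m north and 305.6 − (294.8) = 10.8 m east.
Residual distance = √((-21.3)² + 10.8²) = 23.9 m.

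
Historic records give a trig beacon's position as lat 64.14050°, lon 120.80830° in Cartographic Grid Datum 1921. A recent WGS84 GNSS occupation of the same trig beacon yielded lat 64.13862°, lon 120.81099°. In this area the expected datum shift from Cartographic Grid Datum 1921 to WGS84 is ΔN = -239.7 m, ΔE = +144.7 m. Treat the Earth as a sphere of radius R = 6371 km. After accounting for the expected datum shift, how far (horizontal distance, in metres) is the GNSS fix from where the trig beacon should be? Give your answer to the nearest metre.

Observed coordinate differences: Δφ = -0.00188°, Δλ = +0.00269°.
Converting to metres (1° lat = 111195 m, cos φ = 0.436166): observed ΔN = -209.0 m, observed ΔE = 130.5 m.
Subtracting the expected shift leaves a residual of -209.0 − (-239.7) = 30.7 m north and 130.5 − (144.7) = -14.2 m east.
Residual distance = √(30.7² + (-14.2)²) = 33.8 m.

34 m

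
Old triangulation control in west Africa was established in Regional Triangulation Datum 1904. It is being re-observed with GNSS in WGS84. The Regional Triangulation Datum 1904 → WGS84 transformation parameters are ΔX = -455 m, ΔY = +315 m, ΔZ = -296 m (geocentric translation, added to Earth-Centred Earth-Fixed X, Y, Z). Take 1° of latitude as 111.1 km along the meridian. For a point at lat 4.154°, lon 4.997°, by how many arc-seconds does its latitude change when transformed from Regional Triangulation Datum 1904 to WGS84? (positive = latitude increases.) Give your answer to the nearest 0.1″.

Δφ = -8.6″

sin φ = 0.072437, cos φ = 0.997373, sin λ = 0.087104, cos λ = 0.996199.
North component: ΔN = −sin φ cos λ·ΔX − sin φ sin λ·ΔY + cos φ·ΔZ = −(0.072437)(0.996199)(-455) − (0.072437)(0.087104)(315) + (0.997373)(-296) = -264.38 m.
1° of latitude spans 111100 m, so Δφ = -264.38 / 111100 × 3600 = -8.567″.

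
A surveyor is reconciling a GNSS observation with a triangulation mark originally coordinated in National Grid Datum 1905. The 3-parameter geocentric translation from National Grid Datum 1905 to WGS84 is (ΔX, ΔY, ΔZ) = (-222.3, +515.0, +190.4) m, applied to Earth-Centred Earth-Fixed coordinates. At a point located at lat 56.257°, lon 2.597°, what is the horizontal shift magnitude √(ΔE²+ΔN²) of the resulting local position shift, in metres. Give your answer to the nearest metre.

590 m

At φ = 56.257°, λ = 2.597°: sin φ = 0.831537, cos φ = 0.555469, sin λ = 0.045311, cos λ = 0.998973.
ΔE = −sin λ·ΔX + cos λ·ΔY = −(0.045311)·(-222.3) + (0.998973)·(515.0) = 524.54 m.
ΔN = −sin φ cos λ·ΔX − sin φ sin λ·ΔY + cos φ·ΔZ = −(0.831537)(0.998973)(-222.3) − (0.831537)(0.045311)(515.0) + (0.555469)(190.4) = 271.02 m.
Horizontal magnitude = √(ΔE² + ΔN²) = √(524.54² + 271.02²) = 590.42 m.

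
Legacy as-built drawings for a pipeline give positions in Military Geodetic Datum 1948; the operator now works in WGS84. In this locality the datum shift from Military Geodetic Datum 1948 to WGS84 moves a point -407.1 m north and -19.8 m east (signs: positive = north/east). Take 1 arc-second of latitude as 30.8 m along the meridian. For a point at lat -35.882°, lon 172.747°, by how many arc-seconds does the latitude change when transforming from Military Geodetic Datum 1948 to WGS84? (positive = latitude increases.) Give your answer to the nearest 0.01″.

1″ of latitude = 30.80 m, so Δφ = -407.1 / 30.80 = -13.218″.

Δφ = -13.22″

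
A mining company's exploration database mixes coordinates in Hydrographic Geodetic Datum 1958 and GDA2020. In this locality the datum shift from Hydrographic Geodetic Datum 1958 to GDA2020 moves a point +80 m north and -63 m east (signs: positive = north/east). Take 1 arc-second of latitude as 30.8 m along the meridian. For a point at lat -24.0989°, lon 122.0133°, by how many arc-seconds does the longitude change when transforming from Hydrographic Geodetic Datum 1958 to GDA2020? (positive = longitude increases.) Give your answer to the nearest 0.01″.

At latitude -24.0989°, cos φ = 0.912842.
1″ of longitude at this latitude = 30.80 × cos φ = 28.1155 m, so Δλ = -63.0 / 28.1155 = -2.241″.

Δλ = -2.24″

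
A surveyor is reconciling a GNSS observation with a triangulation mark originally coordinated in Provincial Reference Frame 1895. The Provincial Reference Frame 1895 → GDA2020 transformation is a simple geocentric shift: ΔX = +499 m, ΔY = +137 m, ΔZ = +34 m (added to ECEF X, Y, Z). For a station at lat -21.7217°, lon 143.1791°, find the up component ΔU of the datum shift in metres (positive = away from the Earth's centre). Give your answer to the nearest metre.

At φ = -21.7217°, λ = 143.1791°: sin φ = -0.370099, cos φ = 0.928992, sin λ = 0.599316, cos λ = -0.800513.
ΔU = cos φ cos λ·ΔX + cos φ sin λ·ΔY + sin φ·ΔZ = (0.928992)(-0.800513)(499) + (0.928992)(0.599316)(137) + (-0.370099)(34) = -307.40 m.

ΔU = -307 m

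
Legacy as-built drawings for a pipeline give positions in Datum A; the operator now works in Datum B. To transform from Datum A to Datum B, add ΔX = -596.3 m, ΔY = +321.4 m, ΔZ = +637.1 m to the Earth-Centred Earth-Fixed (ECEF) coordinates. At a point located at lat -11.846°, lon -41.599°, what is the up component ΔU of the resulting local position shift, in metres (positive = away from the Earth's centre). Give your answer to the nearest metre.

ΔU = -776 m

At φ = -11.846°, λ = -41.599°: sin φ = -0.205282, cos φ = 0.978703, sin λ = -0.663913, cos λ = 0.747810.
ΔU = cos φ cos λ·ΔX + cos φ sin λ·ΔY + sin φ·ΔZ = (0.978703)(0.747810)(-596.3) + (0.978703)(-0.663913)(321.4) + (-0.205282)(637.1) = -776.04 m.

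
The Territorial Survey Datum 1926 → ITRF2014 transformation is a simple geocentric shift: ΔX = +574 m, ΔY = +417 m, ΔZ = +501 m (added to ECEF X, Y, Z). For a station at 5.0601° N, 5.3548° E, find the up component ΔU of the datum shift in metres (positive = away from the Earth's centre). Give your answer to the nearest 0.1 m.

ΔU = 652.2 m

At φ = 5.0601°, λ = 5.3548°: sin φ = 0.088201, cos φ = 0.996103, sin λ = 0.093323, cos λ = 0.995636.
ΔU = cos φ cos λ·ΔX + cos φ sin λ·ΔY + sin φ·ΔZ = (0.996103)(0.995636)(574) + (0.996103)(0.093323)(417) + (0.088201)(501) = 652.22 m.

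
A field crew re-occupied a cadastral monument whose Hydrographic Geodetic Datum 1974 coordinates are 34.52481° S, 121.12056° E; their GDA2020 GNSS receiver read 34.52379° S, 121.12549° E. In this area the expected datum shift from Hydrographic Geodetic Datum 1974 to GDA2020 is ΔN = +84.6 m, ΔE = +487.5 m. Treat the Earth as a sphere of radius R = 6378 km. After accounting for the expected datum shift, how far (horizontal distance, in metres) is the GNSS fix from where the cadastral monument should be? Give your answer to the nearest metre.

46 m

Observed coordinate differences: Δφ = +0.00102°, Δλ = +0.00493°.
Converting to metres (1° lat = 111317 m, cos φ = 0.823881): observed ΔN = 113.5 m, observed ΔE = 452.1 m.
Subtracting the expected shift leaves a residual of 113.5 − (84.6) = 28.9 m north and 452.1 − (487.5) = -35.4 m east.
Residual distance = √(28.9² + (-35.4)²) = 45.7 m.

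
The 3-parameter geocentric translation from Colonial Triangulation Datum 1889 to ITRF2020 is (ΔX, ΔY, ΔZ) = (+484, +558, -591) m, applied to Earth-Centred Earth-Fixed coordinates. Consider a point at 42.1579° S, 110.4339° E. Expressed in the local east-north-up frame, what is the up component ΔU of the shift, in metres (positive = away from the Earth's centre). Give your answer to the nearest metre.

ΔU = 659 m

The local up (radial) axis is (cos φ cos λ, cos φ sin λ, sin φ), giving ΔU = -125.262 + 387.616 + 396.665 = 659.02 m.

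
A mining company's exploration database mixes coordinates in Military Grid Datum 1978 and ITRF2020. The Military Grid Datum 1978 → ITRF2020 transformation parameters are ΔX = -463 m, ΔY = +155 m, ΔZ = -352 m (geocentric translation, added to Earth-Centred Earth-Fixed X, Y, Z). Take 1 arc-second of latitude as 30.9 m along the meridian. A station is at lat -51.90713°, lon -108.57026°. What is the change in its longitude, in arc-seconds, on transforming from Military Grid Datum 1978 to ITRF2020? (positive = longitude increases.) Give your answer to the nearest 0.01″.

sin φ = -0.787012, cos φ = 0.616938, sin λ = -0.947934, cos λ = -0.318467.
East component: ΔE = −sin λ·ΔX + cos λ·ΔY = −(-0.947934)(-463) + (-0.318467)(155) = -488.26 m.
1° of latitude spans 3600 × 30.90 = 111240 m; at latitude φ, 1° of longitude spans that × cos φ = 68628.2 m, so Δλ = -488.26 / 68628.2 × 3600 = -25.612″.

Δλ = -25.61″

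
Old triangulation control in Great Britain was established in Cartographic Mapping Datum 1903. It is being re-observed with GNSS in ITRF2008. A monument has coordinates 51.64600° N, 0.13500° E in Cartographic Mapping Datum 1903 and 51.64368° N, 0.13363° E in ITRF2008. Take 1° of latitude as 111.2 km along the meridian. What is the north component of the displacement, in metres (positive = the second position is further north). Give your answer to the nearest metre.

ΔN = -258 m

Δφ = 51.64368° − 51.64600° = -0.00232°; Δλ = 0.13363° − 0.13500° = -0.00137°.
ΔN = Δφ × 111200 = -258.0 m; ΔE = Δλ × 111200 × cos(51.64600°) = -0.00137 × 111200 × 0.620518 = -94.5 m.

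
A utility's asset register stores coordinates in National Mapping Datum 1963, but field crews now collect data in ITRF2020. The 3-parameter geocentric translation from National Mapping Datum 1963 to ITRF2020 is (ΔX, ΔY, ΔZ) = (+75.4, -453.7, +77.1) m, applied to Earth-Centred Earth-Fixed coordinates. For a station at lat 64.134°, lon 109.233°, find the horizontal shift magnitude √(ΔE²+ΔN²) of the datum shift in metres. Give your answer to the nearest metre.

448 m

The local east axis at (φ, λ) is (−sin λ, cos λ, 0), so ΔE = −sin(109.233°)·75.4 + cos(109.233°)·(-453.7) = 78.26 m.
The local north axis is (−sin φ cos λ, −sin φ sin λ, cos φ), giving ΔN = 22.349 + 385.461 + 33.636 = 441.45 m.
Horizontal magnitude = √(ΔE² + ΔN²) = √(78.26² + 441.45²) = 448.33 m.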